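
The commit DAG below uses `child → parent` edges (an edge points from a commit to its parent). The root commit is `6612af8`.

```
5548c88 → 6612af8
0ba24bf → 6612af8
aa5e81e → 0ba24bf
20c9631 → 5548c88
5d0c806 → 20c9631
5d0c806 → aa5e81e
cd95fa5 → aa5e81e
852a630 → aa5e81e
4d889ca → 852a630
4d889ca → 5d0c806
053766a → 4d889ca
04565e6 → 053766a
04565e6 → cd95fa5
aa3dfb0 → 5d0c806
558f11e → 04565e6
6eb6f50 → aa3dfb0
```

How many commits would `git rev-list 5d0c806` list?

Walking parent pointers from 5d0c806: reachable set = {0ba24bf, 20c9631, 5548c88, 5d0c806, 6612af8, aa5e81e}.
That is 6 commits.

6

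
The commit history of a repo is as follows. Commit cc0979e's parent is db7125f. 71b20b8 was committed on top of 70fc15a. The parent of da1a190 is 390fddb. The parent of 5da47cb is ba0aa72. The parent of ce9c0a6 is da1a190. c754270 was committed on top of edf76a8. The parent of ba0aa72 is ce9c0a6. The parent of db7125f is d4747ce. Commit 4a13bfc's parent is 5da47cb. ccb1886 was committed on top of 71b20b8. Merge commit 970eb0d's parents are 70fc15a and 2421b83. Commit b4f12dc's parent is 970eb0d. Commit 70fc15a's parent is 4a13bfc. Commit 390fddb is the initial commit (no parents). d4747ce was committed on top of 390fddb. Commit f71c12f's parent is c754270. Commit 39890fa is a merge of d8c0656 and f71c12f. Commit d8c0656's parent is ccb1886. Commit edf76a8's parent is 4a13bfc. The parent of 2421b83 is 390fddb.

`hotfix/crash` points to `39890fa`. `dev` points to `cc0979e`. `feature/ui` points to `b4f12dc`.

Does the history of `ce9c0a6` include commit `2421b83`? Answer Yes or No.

Ancestors of ce9c0a6: {390fddb, ce9c0a6, da1a190}.
2421b83 is not in that set, so it is not an ancestor of ce9c0a6.

No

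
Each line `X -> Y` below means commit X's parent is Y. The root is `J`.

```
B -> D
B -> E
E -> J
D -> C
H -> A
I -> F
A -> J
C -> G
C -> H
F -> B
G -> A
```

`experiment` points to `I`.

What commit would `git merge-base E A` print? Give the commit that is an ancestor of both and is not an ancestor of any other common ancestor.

J

Ancestors of E: {E, J}.
Ancestors of A: {A, J}.
Common ancestors: {J}.
The only common ancestor is J, so it is the merge base.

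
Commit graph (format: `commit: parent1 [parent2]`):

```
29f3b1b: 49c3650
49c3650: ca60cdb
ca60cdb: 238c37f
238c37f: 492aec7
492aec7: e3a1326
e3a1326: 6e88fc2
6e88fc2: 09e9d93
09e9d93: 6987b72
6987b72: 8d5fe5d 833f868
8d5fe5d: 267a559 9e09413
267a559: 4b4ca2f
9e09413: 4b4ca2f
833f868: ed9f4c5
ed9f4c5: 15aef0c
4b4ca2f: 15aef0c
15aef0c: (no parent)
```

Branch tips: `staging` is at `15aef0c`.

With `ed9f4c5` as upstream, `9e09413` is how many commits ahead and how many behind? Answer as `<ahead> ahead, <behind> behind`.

Reachable from 9e09413: {15aef0c, 4b4ca2f, 9e09413}.
Reachable from ed9f4c5: {15aef0c, ed9f4c5}.
Only in 9e09413's history (ahead): {4b4ca2f, 9e09413} — 2.
Only in ed9f4c5's history (behind): {ed9f4c5} — 1.

2 ahead, 1 behind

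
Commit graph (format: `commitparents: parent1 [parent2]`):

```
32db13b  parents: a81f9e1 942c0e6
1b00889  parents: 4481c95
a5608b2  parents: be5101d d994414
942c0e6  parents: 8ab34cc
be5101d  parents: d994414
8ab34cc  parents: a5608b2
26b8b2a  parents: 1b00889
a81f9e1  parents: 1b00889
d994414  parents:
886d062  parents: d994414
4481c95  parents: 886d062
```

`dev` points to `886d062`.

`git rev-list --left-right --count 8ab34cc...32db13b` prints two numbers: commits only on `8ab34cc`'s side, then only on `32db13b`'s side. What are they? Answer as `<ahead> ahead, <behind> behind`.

0 ahead, 6 behind

Reachable from 8ab34cc: {8ab34cc, a5608b2, be5101d, d994414}.
Reachable from 32db13b: {1b00889, 32db13b, 4481c95, 886d062, 8ab34cc, 942c0e6, a5608b2, a81f9e1, be5101d, d994414}.
Only in 8ab34cc's history (ahead): {} — 0.
Only in 32db13b's history (behind): {1b00889, 32db13b, 4481c95, 886d062, 942c0e6, a81f9e1} — 6.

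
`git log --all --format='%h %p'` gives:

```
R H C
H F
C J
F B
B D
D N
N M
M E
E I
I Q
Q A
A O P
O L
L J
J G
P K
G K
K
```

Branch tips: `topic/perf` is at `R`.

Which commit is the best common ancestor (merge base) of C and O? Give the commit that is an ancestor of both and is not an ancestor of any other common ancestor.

J

Ancestors of C: {C, G, J, K}.
Ancestors of O: {G, J, K, L, O}.
Common ancestors: {G, J, K}.
Among these, J is not an ancestor of any other common ancestor — it is the merge base.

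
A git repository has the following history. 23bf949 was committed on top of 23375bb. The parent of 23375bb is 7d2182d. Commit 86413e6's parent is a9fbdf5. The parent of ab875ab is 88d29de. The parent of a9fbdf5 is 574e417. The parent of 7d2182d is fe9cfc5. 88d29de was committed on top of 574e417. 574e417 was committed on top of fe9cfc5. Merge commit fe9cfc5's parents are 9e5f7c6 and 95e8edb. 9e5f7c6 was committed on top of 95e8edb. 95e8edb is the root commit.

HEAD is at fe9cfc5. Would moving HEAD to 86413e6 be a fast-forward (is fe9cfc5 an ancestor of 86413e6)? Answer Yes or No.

A fast-forward from fe9cfc5 to 86413e6 is possible iff fe9cfc5 is an ancestor of 86413e6.
Ancestors of 86413e6: {574e417, 86413e6, 95e8edb, 9e5f7c6, a9fbdf5, fe9cfc5}.
fe9cfc5 is among them, so fast-forward is possible.

Yes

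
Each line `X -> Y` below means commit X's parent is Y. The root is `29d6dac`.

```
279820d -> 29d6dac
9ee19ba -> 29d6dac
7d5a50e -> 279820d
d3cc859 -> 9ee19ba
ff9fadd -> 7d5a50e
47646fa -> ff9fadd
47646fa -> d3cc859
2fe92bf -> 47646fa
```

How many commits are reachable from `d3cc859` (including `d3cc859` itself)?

3

Walking parent pointers from d3cc859: reachable set = {29d6dac, 9ee19ba, d3cc859}.
That is 3 commits.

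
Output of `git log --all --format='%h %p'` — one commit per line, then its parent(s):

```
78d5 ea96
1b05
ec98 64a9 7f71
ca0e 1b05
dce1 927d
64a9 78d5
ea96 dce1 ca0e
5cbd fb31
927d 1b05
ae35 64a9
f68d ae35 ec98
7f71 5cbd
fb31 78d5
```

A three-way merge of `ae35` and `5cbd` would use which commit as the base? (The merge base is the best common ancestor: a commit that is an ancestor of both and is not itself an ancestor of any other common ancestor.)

78d5

Ancestors of ae35: {1b05, 64a9, 78d5, 927d, ae35, ca0e, dce1, ea96}.
Ancestors of 5cbd: {1b05, 5cbd, 78d5, 927d, ca0e, dce1, ea96, fb31}.
Common ancestors: {1b05, 78d5, 927d, ca0e, dce1, ea96}.
Among these, 78d5 is not an ancestor of any other common ancestor — it is the merge base.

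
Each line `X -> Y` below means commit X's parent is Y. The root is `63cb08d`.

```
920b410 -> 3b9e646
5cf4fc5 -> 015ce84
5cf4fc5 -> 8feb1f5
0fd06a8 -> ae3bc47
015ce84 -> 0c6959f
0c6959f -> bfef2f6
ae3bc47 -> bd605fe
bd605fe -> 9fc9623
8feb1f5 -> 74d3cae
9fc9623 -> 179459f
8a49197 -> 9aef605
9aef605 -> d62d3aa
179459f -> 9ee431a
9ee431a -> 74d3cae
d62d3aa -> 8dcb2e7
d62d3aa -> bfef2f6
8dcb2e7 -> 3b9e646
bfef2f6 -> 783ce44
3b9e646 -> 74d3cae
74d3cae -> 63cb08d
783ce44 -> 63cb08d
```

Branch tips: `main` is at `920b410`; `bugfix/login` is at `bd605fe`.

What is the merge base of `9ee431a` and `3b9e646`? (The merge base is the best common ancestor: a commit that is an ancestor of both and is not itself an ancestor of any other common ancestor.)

Ancestors of 9ee431a: {63cb08d, 74d3cae, 9ee431a}.
Ancestors of 3b9e646: {3b9e646, 63cb08d, 74d3cae}.
Common ancestors: {63cb08d, 74d3cae}.
Among these, 74d3cae is not an ancestor of any other common ancestor — it is the merge base.

74d3cae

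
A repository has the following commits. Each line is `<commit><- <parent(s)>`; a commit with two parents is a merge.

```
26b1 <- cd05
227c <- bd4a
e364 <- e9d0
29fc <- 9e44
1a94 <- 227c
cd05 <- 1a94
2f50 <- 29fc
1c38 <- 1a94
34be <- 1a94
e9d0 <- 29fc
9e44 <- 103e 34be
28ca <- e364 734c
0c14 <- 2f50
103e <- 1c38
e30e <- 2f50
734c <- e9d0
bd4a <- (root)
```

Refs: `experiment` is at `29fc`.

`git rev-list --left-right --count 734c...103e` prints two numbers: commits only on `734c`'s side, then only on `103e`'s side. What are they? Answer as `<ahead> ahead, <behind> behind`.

Reachable from 734c: {103e, 1a94, 1c38, 227c, 29fc, 34be, 734c, 9e44, bd4a, e9d0}.
Reachable from 103e: {103e, 1a94, 1c38, 227c, bd4a}.
Only in 734c's history (ahead): {29fc, 34be, 734c, 9e44, e9d0} — 5.
Only in 103e's history (behind): {} — 0.

5 ahead, 0 behind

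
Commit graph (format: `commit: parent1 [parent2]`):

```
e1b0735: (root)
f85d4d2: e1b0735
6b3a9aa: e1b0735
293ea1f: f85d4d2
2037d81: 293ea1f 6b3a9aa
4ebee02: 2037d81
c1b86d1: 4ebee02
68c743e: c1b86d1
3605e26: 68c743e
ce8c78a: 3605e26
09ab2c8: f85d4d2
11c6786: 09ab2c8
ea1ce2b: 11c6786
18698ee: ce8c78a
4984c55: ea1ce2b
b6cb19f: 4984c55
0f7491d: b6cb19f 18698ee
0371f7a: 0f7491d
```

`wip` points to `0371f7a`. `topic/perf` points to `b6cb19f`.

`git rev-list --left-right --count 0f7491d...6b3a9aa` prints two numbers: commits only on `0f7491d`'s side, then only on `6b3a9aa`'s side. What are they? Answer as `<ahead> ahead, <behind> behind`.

15 ahead, 0 behind

Reachable from 0f7491d: {09ab2c8, 0f7491d, 11c6786, 18698ee, 2037d81, 293ea1f, 3605e26, 4984c55, 4ebee02, 68c743e, 6b3a9aa, b6cb19f, c1b86d1, ce8c78a, e1b0735, ea1ce2b, f85d4d2}.
Reachable from 6b3a9aa: {6b3a9aa, e1b0735}.
Only in 0f7491d's history (ahead): {09ab2c8, 0f7491d, 11c6786, 18698ee, 2037d81, 293ea1f, 3605e26, 4984c55, 4ebee02, 68c743e, b6cb19f, c1b86d1, ce8c78a, ea1ce2b, f85d4d2} — 15.
Only in 6b3a9aa's history (behind): {} — 0.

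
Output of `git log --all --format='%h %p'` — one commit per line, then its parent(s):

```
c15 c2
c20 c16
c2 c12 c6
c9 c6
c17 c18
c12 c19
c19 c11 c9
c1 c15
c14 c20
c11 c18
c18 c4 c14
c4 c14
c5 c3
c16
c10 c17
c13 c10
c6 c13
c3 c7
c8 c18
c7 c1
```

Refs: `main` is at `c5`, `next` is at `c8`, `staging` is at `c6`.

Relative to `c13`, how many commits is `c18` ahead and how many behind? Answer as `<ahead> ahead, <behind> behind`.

0 ahead, 3 behind

Reachable from c18: {c14, c16, c18, c20, c4}.
Reachable from c13: {c10, c13, c14, c16, c17, c18, c20, c4}.
Only in c18's history (ahead): {} — 0.
Only in c13's history (behind): {c10, c13, c17} — 3.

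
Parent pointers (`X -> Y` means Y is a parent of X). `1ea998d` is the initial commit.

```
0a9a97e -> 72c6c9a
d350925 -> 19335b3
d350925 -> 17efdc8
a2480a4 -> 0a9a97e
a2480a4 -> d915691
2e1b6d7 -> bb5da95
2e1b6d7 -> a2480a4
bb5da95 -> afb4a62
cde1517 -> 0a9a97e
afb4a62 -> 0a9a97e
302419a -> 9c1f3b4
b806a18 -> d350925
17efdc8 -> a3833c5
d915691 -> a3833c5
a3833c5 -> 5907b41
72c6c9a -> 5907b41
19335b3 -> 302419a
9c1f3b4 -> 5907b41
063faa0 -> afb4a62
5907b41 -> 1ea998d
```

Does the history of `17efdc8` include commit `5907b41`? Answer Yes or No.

Yes

Ancestors of 17efdc8 (commits reachable by following parents): {17efdc8, 1ea998d, 5907b41, a3833c5}.
5907b41 is in that set, so it is an ancestor of 17efdc8.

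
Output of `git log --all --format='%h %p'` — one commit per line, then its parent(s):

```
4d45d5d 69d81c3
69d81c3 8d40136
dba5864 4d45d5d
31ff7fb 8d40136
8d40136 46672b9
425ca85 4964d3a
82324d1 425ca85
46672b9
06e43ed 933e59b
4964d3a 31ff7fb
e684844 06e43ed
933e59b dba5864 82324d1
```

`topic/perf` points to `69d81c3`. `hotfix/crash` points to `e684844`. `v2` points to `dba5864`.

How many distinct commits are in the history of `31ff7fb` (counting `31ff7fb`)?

Walking parent pointers from 31ff7fb: reachable set = {31ff7fb, 46672b9, 8d40136}.
That is 3 commits.

3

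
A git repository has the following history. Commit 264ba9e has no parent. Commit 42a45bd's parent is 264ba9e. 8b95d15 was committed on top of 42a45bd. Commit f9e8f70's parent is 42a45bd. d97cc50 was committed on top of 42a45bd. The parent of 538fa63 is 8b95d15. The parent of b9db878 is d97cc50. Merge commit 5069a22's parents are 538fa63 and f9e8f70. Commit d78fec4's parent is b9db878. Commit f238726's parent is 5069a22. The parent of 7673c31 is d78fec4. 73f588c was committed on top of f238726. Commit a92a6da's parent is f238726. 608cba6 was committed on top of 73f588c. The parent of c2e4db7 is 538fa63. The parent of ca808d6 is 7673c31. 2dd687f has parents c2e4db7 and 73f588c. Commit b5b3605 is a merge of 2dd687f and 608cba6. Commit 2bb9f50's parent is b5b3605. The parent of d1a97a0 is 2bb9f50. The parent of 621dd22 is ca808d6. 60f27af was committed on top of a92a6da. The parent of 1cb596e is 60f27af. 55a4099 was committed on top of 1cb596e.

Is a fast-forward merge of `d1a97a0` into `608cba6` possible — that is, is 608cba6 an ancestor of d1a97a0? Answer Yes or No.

A fast-forward from 608cba6 to d1a97a0 is possible iff 608cba6 is an ancestor of d1a97a0.
Ancestors of d1a97a0: {264ba9e, 2bb9f50, 2dd687f, 42a45bd, 5069a22, 538fa63, 608cba6, 73f588c, 8b95d15, b5b3605, c2e4db7, d1a97a0, f238726, f9e8f70}.
608cba6 is among them, so fast-forward is possible.

Yes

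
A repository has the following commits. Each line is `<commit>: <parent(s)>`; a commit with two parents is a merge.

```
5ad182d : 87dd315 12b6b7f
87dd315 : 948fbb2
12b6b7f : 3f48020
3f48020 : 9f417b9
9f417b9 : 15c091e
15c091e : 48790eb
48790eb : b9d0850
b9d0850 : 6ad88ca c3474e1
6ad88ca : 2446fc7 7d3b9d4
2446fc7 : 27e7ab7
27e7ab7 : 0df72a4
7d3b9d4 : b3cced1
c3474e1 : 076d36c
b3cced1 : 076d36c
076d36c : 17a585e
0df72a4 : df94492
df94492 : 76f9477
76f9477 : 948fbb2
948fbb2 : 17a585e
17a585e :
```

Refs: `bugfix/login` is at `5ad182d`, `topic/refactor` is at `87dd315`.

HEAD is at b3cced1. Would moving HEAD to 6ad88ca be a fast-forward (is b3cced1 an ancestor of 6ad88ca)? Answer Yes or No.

Yes

A fast-forward from b3cced1 to 6ad88ca is possible iff b3cced1 is an ancestor of 6ad88ca.
Ancestors of 6ad88ca: {076d36c, 0df72a4, 17a585e, 2446fc7, 27e7ab7, 6ad88ca, 76f9477, 7d3b9d4, 948fbb2, b3cced1, df94492}.
b3cced1 is among them, so fast-forward is possible.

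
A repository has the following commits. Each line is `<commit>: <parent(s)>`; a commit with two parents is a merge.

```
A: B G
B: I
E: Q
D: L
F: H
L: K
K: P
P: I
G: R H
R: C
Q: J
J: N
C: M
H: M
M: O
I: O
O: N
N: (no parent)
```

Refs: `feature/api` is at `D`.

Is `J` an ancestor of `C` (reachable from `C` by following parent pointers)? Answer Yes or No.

Ancestors of C: {C, M, N, O}.
J is not in that set, so it is not an ancestor of C.

No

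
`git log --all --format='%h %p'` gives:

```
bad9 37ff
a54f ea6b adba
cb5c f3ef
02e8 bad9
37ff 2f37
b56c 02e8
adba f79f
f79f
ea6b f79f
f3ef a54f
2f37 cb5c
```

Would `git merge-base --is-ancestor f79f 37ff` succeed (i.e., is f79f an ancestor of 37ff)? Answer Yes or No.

Ancestors of 37ff (commits reachable by following parents): {2f37, 37ff, a54f, adba, cb5c, ea6b, f3ef, f79f}.
f79f is in that set, so it is an ancestor of 37ff.

Yes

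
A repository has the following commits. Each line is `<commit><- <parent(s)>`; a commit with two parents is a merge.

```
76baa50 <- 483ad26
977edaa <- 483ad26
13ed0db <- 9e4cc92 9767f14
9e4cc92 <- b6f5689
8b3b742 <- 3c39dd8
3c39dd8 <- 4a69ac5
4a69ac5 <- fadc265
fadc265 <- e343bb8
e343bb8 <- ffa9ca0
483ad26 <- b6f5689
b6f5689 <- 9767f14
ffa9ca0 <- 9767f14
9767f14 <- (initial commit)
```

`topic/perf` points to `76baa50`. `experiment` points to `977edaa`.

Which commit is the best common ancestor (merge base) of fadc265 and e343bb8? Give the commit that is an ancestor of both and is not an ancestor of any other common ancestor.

e343bb8

Ancestors of fadc265: {9767f14, e343bb8, fadc265, ffa9ca0}.
Ancestors of e343bb8: {9767f14, e343bb8, ffa9ca0}.
Common ancestors: {9767f14, e343bb8, ffa9ca0}.
Among these, e343bb8 is not an ancestor of any other common ancestor — it is the merge base.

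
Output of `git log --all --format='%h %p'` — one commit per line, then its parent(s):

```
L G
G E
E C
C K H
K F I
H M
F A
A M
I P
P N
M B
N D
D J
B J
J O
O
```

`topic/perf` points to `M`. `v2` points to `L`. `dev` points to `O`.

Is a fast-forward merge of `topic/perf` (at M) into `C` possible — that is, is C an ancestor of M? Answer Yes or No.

No

A fast-forward from C to M is possible iff C is an ancestor of M.
Ancestors of M: {B, J, M, O}.
C is not among them, so fast-forward is not possible.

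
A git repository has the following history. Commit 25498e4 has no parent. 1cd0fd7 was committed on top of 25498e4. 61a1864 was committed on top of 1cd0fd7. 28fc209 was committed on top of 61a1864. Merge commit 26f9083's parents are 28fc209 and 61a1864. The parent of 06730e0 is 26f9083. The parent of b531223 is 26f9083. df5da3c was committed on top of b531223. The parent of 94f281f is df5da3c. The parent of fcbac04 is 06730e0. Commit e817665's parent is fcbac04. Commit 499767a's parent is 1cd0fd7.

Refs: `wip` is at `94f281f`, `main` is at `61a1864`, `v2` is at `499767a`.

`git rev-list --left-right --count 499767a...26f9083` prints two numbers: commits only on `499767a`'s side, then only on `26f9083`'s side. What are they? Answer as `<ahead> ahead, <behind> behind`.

Reachable from 499767a: {1cd0fd7, 25498e4, 499767a}.
Reachable from 26f9083: {1cd0fd7, 25498e4, 26f9083, 28fc209, 61a1864}.
Only in 499767a's history (ahead): {499767a} — 1.
Only in 26f9083's history (behind): {26f9083, 28fc209, 61a1864} — 3.

1 ahead, 3 behind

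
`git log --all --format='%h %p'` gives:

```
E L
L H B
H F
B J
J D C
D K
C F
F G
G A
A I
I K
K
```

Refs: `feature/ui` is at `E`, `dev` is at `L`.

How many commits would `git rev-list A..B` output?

Reachable from B: {A, B, C, D, F, G, I, J, K}.
Reachable from A: {A, I, K}.
In B's history but not A's: {B, C, D, F, G, J} — 6 commits.

6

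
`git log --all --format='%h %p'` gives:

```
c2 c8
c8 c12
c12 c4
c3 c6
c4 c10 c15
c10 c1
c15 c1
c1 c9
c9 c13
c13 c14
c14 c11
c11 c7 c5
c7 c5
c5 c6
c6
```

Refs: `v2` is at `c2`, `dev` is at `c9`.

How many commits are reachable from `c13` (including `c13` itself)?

Walking parent pointers from c13: reachable set = {c11, c13, c14, c5, c6, c7}.
That is 6 commits.

6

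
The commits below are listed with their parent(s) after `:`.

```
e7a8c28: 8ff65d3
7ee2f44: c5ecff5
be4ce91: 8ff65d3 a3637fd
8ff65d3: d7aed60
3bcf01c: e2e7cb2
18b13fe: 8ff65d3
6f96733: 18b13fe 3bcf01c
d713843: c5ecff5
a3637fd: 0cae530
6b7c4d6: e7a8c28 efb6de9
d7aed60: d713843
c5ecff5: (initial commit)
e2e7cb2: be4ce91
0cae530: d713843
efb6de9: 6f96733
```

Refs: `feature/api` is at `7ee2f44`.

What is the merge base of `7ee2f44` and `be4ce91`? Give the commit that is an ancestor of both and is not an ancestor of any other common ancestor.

Ancestors of 7ee2f44: {7ee2f44, c5ecff5}.
Ancestors of be4ce91: {0cae530, 8ff65d3, a3637fd, be4ce91, c5ecff5, d713843, d7aed60}.
Common ancestors: {c5ecff5}.
The only common ancestor is c5ecff5, so it is the merge base.

c5ecff5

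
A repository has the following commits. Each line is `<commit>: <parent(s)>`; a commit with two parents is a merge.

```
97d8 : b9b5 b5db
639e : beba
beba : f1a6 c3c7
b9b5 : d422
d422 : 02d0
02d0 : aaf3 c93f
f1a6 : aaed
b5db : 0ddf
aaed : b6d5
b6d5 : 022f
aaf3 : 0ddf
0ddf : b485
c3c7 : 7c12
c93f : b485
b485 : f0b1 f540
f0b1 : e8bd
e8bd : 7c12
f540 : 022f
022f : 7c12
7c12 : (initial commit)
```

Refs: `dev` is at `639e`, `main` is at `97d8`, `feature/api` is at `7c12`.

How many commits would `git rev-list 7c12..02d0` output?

Reachable from 02d0: {022f, 02d0, 0ddf, 7c12, aaf3, b485, c93f, e8bd, f0b1, f540}.
Reachable from 7c12: {7c12}.
In 02d0's history but not 7c12's: {022f, 02d0, 0ddf, aaf3, b485, c93f, e8bd, f0b1, f540} — 9 commits.

9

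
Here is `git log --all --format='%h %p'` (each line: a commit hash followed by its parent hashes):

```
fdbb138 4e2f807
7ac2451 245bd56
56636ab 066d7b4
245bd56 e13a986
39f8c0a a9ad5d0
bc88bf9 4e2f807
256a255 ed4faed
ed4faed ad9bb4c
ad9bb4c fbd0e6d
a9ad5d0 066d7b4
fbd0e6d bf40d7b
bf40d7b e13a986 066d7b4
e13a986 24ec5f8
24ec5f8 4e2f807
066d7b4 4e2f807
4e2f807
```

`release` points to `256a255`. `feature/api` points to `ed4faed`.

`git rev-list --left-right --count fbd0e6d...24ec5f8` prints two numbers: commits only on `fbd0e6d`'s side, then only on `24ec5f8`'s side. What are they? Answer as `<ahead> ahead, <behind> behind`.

4 ahead, 0 behind

Reachable from fbd0e6d: {066d7b4, 24ec5f8, 4e2f807, bf40d7b, e13a986, fbd0e6d}.
Reachable from 24ec5f8: {24ec5f8, 4e2f807}.
Only in fbd0e6d's history (ahead): {066d7b4, bf40d7b, e13a986, fbd0e6d} — 4.
Only in 24ec5f8's history (behind): {} — 0.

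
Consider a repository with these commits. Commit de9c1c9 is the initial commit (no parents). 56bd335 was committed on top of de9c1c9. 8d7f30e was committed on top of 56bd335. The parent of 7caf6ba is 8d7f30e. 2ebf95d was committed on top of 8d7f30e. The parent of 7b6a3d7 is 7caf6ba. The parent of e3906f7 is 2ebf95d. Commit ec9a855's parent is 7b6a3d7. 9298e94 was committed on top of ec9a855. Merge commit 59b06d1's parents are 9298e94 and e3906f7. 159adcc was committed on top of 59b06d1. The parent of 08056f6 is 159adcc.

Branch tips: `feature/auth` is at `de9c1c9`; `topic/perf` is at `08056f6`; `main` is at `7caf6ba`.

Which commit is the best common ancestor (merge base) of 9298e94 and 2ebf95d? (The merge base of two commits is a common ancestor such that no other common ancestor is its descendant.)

Ancestors of 9298e94: {56bd335, 7b6a3d7, 7caf6ba, 8d7f30e, 9298e94, de9c1c9, ec9a855}.
Ancestors of 2ebf95d: {2ebf95d, 56bd335, 8d7f30e, de9c1c9}.
Common ancestors: {56bd335, 8d7f30e, de9c1c9}.
Among these, 8d7f30e is not an ancestor of any other common ancestor — it is the merge base.

8d7f30e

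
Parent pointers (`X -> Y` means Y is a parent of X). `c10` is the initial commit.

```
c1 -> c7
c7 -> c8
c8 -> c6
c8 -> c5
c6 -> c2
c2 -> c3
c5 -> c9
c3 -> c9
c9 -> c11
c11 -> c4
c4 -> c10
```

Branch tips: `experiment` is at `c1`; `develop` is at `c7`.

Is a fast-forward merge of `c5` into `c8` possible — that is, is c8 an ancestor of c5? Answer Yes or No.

A fast-forward from c8 to c5 is possible iff c8 is an ancestor of c5.
Ancestors of c5: {c10, c11, c4, c5, c9}.
c8 is not among them, so fast-forward is not possible.

No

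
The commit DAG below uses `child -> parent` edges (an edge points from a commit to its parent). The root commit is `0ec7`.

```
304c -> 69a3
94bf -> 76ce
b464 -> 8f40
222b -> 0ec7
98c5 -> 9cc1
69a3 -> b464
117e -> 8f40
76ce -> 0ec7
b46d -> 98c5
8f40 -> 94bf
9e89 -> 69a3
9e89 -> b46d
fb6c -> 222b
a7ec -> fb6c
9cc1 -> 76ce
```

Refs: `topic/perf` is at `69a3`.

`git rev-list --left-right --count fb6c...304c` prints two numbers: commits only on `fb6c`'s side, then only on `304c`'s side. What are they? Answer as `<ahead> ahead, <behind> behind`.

Reachable from fb6c: {0ec7, 222b, fb6c}.
Reachable from 304c: {0ec7, 304c, 69a3, 76ce, 8f40, 94bf, b464}.
Only in fb6c's history (ahead): {222b, fb6c} — 2.
Only in 304c's history (behind): {304c, 69a3, 76ce, 8f40, 94bf, b464} — 6.

2 ahead, 6 behind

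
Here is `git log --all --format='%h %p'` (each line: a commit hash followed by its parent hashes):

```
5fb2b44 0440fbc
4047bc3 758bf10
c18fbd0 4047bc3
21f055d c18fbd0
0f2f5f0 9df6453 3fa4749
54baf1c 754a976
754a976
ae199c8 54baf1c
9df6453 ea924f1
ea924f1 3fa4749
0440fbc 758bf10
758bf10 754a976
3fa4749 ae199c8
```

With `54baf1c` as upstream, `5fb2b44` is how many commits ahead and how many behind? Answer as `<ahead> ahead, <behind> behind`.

Reachable from 5fb2b44: {0440fbc, 5fb2b44, 754a976, 758bf10}.
Reachable from 54baf1c: {54baf1c, 754a976}.
Only in 5fb2b44's history (ahead): {0440fbc, 5fb2b44, 758bf10} — 3.
Only in 54baf1c's history (behind): {54baf1c} — 1.

3 ahead, 1 behind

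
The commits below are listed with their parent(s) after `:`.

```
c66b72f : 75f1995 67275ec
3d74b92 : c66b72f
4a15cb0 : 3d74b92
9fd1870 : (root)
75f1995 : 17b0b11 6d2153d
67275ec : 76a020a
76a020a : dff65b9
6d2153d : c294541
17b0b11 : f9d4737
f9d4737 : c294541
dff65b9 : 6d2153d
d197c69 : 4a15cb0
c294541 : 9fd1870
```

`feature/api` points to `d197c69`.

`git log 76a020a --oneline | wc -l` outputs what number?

Walking parent pointers from 76a020a: reachable set = {6d2153d, 76a020a, 9fd1870, c294541, dff65b9}.
That is 5 commits.

5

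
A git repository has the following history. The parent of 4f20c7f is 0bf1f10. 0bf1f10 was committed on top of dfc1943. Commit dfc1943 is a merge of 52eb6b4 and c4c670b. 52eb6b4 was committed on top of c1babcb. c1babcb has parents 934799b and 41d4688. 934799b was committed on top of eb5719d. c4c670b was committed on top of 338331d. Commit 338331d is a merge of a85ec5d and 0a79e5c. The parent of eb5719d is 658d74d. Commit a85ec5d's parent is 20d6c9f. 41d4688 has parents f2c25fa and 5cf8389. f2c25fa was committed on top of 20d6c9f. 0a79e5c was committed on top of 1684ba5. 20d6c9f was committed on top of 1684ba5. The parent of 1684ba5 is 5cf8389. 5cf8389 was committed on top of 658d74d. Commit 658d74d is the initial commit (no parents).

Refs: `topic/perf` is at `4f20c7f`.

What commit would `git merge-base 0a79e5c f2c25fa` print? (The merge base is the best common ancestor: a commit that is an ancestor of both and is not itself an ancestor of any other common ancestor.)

1684ba5

Ancestors of 0a79e5c: {0a79e5c, 1684ba5, 5cf8389, 658d74d}.
Ancestors of f2c25fa: {1684ba5, 20d6c9f, 5cf8389, 658d74d, f2c25fa}.
Common ancestors: {1684ba5, 5cf8389, 658d74d}.
Among these, 1684ba5 is not an ancestor of any other common ancestor — it is the merge base.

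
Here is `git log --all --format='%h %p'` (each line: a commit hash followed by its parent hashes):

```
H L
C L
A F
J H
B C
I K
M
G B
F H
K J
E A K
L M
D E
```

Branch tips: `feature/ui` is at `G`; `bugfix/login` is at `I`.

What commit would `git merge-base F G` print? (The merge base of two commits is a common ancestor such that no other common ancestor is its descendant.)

Ancestors of F: {F, H, L, M}.
Ancestors of G: {B, C, G, L, M}.
Common ancestors: {L, M}.
Among these, L is not an ancestor of any other common ancestor — it is the merge base.

L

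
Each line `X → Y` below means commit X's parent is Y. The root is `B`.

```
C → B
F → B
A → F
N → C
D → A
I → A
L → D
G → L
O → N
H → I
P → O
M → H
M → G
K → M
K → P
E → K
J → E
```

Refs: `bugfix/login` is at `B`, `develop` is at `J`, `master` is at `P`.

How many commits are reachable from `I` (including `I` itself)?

4

Walking parent pointers from I: reachable set = {A, B, F, I}.
That is 4 commits.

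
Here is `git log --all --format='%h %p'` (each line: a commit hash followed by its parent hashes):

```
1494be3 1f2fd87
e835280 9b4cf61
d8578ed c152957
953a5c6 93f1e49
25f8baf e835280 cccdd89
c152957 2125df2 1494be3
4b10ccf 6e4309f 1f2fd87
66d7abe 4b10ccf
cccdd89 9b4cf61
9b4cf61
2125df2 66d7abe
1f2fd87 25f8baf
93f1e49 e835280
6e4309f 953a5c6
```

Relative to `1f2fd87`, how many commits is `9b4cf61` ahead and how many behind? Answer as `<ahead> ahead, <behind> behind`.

Reachable from 9b4cf61: {9b4cf61}.
Reachable from 1f2fd87: {1f2fd87, 25f8baf, 9b4cf61, cccdd89, e835280}.
Only in 9b4cf61's history (ahead): {} — 0.
Only in 1f2fd87's history (behind): {1f2fd87, 25f8baf, cccdd89, e835280} — 4.

0 ahead, 4 behind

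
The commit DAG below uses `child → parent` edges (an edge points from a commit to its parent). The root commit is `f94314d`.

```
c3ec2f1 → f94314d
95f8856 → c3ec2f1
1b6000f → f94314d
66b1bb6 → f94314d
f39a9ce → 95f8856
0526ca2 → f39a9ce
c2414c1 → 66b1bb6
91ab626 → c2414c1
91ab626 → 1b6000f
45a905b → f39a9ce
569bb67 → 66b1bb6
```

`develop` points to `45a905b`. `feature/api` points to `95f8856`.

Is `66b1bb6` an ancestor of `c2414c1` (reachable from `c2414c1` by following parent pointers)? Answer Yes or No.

Ancestors of c2414c1 (commits reachable by following parents): {66b1bb6, c2414c1, f94314d}.
66b1bb6 is in that set, so it is an ancestor of c2414c1.

Yes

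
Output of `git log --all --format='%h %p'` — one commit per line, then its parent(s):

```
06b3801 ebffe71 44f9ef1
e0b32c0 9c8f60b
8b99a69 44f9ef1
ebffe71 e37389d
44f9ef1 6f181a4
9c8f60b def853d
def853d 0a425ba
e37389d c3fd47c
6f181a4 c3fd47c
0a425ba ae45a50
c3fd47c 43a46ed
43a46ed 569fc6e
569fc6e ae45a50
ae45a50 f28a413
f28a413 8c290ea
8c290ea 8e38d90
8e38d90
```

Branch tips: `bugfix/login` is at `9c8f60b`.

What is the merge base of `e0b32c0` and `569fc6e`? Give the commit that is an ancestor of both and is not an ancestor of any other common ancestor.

Ancestors of e0b32c0: {0a425ba, 8c290ea, 8e38d90, 9c8f60b, ae45a50, def853d, e0b32c0, f28a413}.
Ancestors of 569fc6e: {569fc6e, 8c290ea, 8e38d90, ae45a50, f28a413}.
Common ancestors: {8c290ea, 8e38d90, ae45a50, f28a413}.
Among these, ae45a50 is not an ancestor of any other common ancestor — it is the merge base.

ae45a50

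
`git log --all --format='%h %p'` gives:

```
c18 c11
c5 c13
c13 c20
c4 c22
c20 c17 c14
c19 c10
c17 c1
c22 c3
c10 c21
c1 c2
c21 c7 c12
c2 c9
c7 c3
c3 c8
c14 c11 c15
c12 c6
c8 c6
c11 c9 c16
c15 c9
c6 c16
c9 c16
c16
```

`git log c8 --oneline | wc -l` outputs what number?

Walking parent pointers from c8: reachable set = {c16, c6, c8}.
That is 3 commits.

3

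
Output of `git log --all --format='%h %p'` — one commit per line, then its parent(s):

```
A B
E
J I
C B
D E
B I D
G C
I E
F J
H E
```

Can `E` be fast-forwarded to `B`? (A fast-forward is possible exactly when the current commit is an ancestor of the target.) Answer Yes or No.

A fast-forward from E to B is possible iff E is an ancestor of B.
Ancestors of B: {B, D, E, I}.
E is among them, so fast-forward is possible.

Yes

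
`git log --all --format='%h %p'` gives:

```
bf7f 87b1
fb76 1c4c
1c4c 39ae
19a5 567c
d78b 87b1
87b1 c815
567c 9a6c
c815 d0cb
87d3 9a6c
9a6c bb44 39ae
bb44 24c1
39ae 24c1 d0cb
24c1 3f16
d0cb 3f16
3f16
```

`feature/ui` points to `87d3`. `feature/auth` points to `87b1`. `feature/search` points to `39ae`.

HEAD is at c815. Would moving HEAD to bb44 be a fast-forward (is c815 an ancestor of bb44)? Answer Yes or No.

A fast-forward from c815 to bb44 is possible iff c815 is an ancestor of bb44.
Ancestors of bb44: {24c1, 3f16, bb44}.
c815 is not among them, so fast-forward is not possible.

No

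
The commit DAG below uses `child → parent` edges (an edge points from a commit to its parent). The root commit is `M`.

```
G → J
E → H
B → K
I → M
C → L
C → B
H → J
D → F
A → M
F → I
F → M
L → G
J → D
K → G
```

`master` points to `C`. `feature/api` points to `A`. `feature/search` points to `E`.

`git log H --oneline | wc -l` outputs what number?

Walking parent pointers from H: reachable set = {D, F, H, I, J, M}.
That is 6 commits.

6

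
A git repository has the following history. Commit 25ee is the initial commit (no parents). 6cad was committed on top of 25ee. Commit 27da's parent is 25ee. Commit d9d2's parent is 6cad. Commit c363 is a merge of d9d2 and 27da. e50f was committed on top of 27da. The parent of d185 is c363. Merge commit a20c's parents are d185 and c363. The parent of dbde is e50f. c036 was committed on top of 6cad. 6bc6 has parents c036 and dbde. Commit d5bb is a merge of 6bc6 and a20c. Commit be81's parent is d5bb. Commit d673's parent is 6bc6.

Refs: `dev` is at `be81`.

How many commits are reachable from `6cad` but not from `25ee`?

1

Reachable from 6cad: {25ee, 6cad}.
Reachable from 25ee: {25ee}.
In 6cad's history but not 25ee's: {6cad} — 1 commit.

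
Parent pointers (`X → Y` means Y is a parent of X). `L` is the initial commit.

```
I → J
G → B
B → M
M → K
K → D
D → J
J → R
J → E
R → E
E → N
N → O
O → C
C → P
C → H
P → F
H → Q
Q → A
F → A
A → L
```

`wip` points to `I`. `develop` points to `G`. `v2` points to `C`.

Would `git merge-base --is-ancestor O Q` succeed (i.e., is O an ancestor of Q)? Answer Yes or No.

Ancestors of Q: {A, L, Q}.
O is not in that set, so it is not an ancestor of Q.

No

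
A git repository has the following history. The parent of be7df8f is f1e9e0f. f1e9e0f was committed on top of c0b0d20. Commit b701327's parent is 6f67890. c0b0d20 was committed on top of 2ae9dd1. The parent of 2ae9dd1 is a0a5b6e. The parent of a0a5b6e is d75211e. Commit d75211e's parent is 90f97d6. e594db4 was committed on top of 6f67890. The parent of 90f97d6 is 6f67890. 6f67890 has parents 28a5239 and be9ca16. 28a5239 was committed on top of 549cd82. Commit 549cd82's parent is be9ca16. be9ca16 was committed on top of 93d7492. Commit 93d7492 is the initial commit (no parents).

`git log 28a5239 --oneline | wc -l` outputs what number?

Walking parent pointers from 28a5239: reachable set = {28a5239, 549cd82, 93d7492, be9ca16}.
That is 4 commits.

4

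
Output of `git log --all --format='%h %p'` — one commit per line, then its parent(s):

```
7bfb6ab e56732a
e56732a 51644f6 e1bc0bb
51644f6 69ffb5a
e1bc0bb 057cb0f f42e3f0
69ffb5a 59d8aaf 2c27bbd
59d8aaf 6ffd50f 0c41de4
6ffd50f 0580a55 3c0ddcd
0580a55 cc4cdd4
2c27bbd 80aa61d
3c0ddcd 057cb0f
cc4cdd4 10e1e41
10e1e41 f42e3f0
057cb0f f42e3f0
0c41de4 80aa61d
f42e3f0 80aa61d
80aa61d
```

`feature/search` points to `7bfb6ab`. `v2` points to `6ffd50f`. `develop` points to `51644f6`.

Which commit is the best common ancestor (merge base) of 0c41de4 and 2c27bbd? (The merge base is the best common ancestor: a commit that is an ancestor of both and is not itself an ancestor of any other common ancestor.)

80aa61d

Ancestors of 0c41de4: {0c41de4, 80aa61d}.
Ancestors of 2c27bbd: {2c27bbd, 80aa61d}.
Common ancestors: {80aa61d}.
The only common ancestor is 80aa61d, so it is the merge base.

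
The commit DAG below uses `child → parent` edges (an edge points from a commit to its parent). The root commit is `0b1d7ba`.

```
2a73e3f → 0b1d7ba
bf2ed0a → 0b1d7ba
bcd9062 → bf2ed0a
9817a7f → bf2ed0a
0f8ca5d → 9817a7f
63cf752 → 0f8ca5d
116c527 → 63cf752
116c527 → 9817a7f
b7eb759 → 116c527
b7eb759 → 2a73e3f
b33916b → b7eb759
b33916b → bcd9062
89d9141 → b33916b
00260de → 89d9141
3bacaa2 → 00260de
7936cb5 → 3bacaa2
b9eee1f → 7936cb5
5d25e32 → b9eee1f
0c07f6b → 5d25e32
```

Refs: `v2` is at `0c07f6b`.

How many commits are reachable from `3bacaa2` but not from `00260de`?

Reachable from 3bacaa2: {00260de, 0b1d7ba, 0f8ca5d, 116c527, 2a73e3f, 3bacaa2, 63cf752, 89d9141, 9817a7f, b33916b, b7eb759, bcd9062, bf2ed0a}.
Reachable from 00260de: {00260de, 0b1d7ba, 0f8ca5d, 116c527, 2a73e3f, 63cf752, 89d9141, 9817a7f, b33916b, b7eb759, bcd9062, bf2ed0a}.
In 3bacaa2's history but not 00260de's: {3bacaa2} — 1 commit.

1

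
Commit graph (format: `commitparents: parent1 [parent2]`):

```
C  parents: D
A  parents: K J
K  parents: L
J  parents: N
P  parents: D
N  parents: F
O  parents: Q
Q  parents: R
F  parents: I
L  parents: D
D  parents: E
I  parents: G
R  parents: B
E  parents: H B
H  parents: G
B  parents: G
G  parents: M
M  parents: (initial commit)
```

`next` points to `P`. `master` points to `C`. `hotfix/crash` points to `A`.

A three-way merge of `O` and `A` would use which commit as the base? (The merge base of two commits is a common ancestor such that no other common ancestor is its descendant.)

B

Ancestors of O: {B, G, M, O, Q, R}.
Ancestors of A: {A, B, D, E, F, G, H, I, J, K, L, M, N}.
Common ancestors: {B, G, M}.
Among these, B is not an ancestor of any other common ancestor — it is the merge base.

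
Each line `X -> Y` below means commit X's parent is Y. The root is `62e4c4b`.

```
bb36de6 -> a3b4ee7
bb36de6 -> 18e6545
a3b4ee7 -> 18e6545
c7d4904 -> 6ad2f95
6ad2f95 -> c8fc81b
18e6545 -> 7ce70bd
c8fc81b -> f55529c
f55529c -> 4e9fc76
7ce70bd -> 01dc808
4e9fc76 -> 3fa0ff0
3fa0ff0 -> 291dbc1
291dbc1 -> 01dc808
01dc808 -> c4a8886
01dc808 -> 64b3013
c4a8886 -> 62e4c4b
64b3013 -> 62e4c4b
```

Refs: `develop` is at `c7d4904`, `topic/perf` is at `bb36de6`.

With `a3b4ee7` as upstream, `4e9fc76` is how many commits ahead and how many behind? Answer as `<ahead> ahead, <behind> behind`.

Reachable from 4e9fc76: {01dc808, 291dbc1, 3fa0ff0, 4e9fc76, 62e4c4b, 64b3013, c4a8886}.
Reachable from a3b4ee7: {01dc808, 18e6545, 62e4c4b, 64b3013, 7ce70bd, a3b4ee7, c4a8886}.
Only in 4e9fc76's history (ahead): {291dbc1, 3fa0ff0, 4e9fc76} — 3.
Only in a3b4ee7's history (behind): {18e6545, 7ce70bd, a3b4ee7} — 3.

3 ahead, 3 behind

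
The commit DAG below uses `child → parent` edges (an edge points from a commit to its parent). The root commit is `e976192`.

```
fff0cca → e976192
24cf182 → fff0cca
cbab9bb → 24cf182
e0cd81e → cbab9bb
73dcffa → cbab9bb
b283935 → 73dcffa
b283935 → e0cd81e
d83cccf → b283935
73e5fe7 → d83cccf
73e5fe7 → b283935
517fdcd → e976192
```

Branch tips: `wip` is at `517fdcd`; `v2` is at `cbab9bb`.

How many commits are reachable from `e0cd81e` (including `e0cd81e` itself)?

Walking parent pointers from e0cd81e: reachable set = {24cf182, cbab9bb, e0cd81e, e976192, fff0cca}.
That is 5 commits.

5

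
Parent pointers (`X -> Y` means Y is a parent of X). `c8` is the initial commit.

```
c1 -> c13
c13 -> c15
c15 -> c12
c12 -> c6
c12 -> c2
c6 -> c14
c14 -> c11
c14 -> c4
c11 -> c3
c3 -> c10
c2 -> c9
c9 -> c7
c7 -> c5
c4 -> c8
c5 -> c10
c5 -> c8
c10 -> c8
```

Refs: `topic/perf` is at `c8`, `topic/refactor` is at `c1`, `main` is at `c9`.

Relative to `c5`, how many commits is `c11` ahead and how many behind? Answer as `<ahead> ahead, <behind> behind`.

2 ahead, 1 behind

Reachable from c11: {c10, c11, c3, c8}.
Reachable from c5: {c10, c5, c8}.
Only in c11's history (ahead): {c11, c3} — 2.
Only in c5's history (behind): {c5} — 1.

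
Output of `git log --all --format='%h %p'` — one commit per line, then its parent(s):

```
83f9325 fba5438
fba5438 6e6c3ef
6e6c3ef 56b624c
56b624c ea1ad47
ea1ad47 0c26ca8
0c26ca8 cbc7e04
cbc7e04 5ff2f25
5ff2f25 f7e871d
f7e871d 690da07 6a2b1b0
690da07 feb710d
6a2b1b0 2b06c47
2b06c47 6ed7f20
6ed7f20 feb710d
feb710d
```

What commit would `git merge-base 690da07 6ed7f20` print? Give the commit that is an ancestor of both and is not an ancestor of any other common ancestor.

feb710d

Ancestors of 690da07: {690da07, feb710d}.
Ancestors of 6ed7f20: {6ed7f20, feb710d}.
Common ancestors: {feb710d}.
The only common ancestor is feb710d, so it is the merge base.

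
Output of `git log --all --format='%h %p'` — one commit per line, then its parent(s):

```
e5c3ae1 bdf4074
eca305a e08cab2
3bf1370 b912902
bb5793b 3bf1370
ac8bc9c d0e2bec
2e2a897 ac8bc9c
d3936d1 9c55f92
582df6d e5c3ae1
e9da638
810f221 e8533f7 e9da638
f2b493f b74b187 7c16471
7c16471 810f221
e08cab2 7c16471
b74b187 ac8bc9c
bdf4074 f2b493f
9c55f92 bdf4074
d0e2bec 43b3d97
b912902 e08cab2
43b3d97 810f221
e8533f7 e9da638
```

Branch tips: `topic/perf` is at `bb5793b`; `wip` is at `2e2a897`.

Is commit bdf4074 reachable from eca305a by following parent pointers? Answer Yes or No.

Ancestors of eca305a: {7c16471, 810f221, e08cab2, e8533f7, e9da638, eca305a}.
bdf4074 is not in that set, so it is not an ancestor of eca305a.

No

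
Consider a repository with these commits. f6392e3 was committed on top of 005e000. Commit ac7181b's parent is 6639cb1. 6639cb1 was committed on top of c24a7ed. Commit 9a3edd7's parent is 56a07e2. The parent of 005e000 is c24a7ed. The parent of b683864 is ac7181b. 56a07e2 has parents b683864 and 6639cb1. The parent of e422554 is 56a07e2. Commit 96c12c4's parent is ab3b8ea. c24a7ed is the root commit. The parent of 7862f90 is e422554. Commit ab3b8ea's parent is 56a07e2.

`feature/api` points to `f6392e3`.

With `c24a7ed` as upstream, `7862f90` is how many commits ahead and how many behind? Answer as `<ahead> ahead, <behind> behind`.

Reachable from 7862f90: {56a07e2, 6639cb1, 7862f90, ac7181b, b683864, c24a7ed, e422554}.
Reachable from c24a7ed: {c24a7ed}.
Only in 7862f90's history (ahead): {56a07e2, 6639cb1, 7862f90, ac7181b, b683864, e422554} — 6.
Only in c24a7ed's history (behind): {} — 0.

6 ahead, 0 behind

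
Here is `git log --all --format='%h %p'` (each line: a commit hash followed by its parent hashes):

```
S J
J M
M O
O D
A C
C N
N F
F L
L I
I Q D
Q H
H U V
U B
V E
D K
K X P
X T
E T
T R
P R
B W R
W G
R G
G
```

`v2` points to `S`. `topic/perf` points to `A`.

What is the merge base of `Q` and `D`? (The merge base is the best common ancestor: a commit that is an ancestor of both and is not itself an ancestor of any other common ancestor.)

Ancestors of Q: {B, E, G, H, Q, R, T, U, V, W}.
Ancestors of D: {D, G, K, P, R, T, X}.
Common ancestors: {G, R, T}.
Among these, T is not an ancestor of any other common ancestor — it is the merge base.

T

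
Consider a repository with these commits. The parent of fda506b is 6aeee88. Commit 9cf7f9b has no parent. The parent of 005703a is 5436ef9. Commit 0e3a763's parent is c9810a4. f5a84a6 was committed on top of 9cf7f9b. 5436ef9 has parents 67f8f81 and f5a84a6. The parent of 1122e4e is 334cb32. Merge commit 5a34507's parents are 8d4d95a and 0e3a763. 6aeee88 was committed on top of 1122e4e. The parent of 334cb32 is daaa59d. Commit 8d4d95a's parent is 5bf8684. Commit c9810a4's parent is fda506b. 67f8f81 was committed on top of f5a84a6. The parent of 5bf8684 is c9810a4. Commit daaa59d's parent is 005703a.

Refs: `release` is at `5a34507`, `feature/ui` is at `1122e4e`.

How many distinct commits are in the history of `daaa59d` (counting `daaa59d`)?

Walking parent pointers from daaa59d: reachable set = {005703a, 5436ef9, 67f8f81, 9cf7f9b, daaa59d, f5a84a6}.
That is 6 commits.

6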